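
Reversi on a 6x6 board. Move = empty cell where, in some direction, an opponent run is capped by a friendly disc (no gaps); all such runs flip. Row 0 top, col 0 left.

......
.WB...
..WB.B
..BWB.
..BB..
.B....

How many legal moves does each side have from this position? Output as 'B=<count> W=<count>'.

Answer: B=3 W=7

Derivation:
-- B to move --
(0,0): no bracket -> illegal
(0,1): no bracket -> illegal
(0,2): no bracket -> illegal
(1,0): flips 1 -> legal
(1,3): no bracket -> illegal
(2,0): no bracket -> illegal
(2,1): flips 1 -> legal
(2,4): flips 1 -> legal
(3,1): no bracket -> illegal
(4,4): no bracket -> illegal
B mobility = 3
-- W to move --
(0,1): no bracket -> illegal
(0,2): flips 1 -> legal
(0,3): no bracket -> illegal
(1,3): flips 2 -> legal
(1,4): no bracket -> illegal
(1,5): no bracket -> illegal
(2,1): no bracket -> illegal
(2,4): flips 1 -> legal
(3,1): flips 1 -> legal
(3,5): flips 1 -> legal
(4,0): no bracket -> illegal
(4,1): no bracket -> illegal
(4,4): no bracket -> illegal
(4,5): no bracket -> illegal
(5,0): no bracket -> illegal
(5,2): flips 2 -> legal
(5,3): flips 1 -> legal
(5,4): no bracket -> illegal
W mobility = 7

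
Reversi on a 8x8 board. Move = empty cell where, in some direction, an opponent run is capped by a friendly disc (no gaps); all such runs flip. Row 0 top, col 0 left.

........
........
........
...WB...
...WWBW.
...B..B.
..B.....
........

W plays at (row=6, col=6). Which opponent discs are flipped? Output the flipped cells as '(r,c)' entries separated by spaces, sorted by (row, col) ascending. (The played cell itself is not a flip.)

Dir NW: first cell '.' (not opp) -> no flip
Dir N: opp run (5,6) capped by W -> flip
Dir NE: first cell '.' (not opp) -> no flip
Dir W: first cell '.' (not opp) -> no flip
Dir E: first cell '.' (not opp) -> no flip
Dir SW: first cell '.' (not opp) -> no flip
Dir S: first cell '.' (not opp) -> no flip
Dir SE: first cell '.' (not opp) -> no flip

Answer: (5,6)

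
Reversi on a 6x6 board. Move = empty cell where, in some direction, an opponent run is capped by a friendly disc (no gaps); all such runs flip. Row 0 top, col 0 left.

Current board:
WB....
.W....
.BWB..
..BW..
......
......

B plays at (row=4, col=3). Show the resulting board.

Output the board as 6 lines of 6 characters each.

Answer: WB....
.W....
.BWB..
..BB..
...B..
......

Derivation:
Place B at (4,3); scan 8 dirs for brackets.
Dir NW: first cell 'B' (not opp) -> no flip
Dir N: opp run (3,3) capped by B -> flip
Dir NE: first cell '.' (not opp) -> no flip
Dir W: first cell '.' (not opp) -> no flip
Dir E: first cell '.' (not opp) -> no flip
Dir SW: first cell '.' (not opp) -> no flip
Dir S: first cell '.' (not opp) -> no flip
Dir SE: first cell '.' (not opp) -> no flip
All flips: (3,3)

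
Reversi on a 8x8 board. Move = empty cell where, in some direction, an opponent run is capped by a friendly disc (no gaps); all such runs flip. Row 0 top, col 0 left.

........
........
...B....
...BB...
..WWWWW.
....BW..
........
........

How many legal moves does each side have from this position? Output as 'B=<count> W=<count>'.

Answer: B=7 W=9

Derivation:
-- B to move --
(3,1): no bracket -> illegal
(3,2): flips 1 -> legal
(3,5): no bracket -> illegal
(3,6): flips 1 -> legal
(3,7): no bracket -> illegal
(4,1): no bracket -> illegal
(4,7): no bracket -> illegal
(5,1): flips 1 -> legal
(5,2): flips 1 -> legal
(5,3): flips 1 -> legal
(5,6): flips 2 -> legal
(5,7): no bracket -> illegal
(6,4): no bracket -> illegal
(6,5): no bracket -> illegal
(6,6): flips 2 -> legal
B mobility = 7
-- W to move --
(1,2): flips 2 -> legal
(1,3): flips 2 -> legal
(1,4): no bracket -> illegal
(2,2): flips 1 -> legal
(2,4): flips 2 -> legal
(2,5): flips 1 -> legal
(3,2): no bracket -> illegal
(3,5): no bracket -> illegal
(5,3): flips 1 -> legal
(6,3): flips 1 -> legal
(6,4): flips 1 -> legal
(6,5): flips 1 -> legal
W mobility = 9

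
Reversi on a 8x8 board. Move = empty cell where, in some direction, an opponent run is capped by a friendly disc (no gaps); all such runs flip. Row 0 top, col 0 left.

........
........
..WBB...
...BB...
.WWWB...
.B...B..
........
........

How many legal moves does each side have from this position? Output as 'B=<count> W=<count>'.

-- B to move --
(1,1): flips 1 -> legal
(1,2): no bracket -> illegal
(1,3): no bracket -> illegal
(2,1): flips 1 -> legal
(3,0): no bracket -> illegal
(3,1): flips 1 -> legal
(3,2): no bracket -> illegal
(4,0): flips 3 -> legal
(5,0): no bracket -> illegal
(5,2): flips 1 -> legal
(5,3): flips 1 -> legal
(5,4): no bracket -> illegal
B mobility = 6
-- W to move --
(1,2): no bracket -> illegal
(1,3): flips 2 -> legal
(1,4): no bracket -> illegal
(1,5): flips 2 -> legal
(2,5): flips 3 -> legal
(3,2): no bracket -> illegal
(3,5): no bracket -> illegal
(4,0): no bracket -> illegal
(4,5): flips 1 -> legal
(4,6): no bracket -> illegal
(5,0): no bracket -> illegal
(5,2): no bracket -> illegal
(5,3): no bracket -> illegal
(5,4): no bracket -> illegal
(5,6): no bracket -> illegal
(6,0): flips 1 -> legal
(6,1): flips 1 -> legal
(6,2): no bracket -> illegal
(6,4): no bracket -> illegal
(6,5): no bracket -> illegal
(6,6): flips 3 -> legal
W mobility = 7

Answer: B=6 W=7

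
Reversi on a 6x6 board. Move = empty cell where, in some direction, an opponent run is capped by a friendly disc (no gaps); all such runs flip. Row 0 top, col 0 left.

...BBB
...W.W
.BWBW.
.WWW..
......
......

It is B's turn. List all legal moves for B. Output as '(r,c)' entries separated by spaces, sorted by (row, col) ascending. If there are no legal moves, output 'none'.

Answer: (2,5) (4,0) (4,1) (4,3)

Derivation:
(0,2): no bracket -> illegal
(1,1): no bracket -> illegal
(1,2): no bracket -> illegal
(1,4): no bracket -> illegal
(2,0): no bracket -> illegal
(2,5): flips 2 -> legal
(3,0): no bracket -> illegal
(3,4): no bracket -> illegal
(3,5): no bracket -> illegal
(4,0): flips 3 -> legal
(4,1): flips 2 -> legal
(4,2): no bracket -> illegal
(4,3): flips 2 -> legal
(4,4): no bracket -> illegal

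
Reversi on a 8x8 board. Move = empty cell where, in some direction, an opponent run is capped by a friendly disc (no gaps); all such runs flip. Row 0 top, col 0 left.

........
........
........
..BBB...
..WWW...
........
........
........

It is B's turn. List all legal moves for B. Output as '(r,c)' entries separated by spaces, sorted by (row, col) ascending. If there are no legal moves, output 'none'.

(3,1): no bracket -> illegal
(3,5): no bracket -> illegal
(4,1): no bracket -> illegal
(4,5): no bracket -> illegal
(5,1): flips 1 -> legal
(5,2): flips 2 -> legal
(5,3): flips 1 -> legal
(5,4): flips 2 -> legal
(5,5): flips 1 -> legal

Answer: (5,1) (5,2) (5,3) (5,4) (5,5)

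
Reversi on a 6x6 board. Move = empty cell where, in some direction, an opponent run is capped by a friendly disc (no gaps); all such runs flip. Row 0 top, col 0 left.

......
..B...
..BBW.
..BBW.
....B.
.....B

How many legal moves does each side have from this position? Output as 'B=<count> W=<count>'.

-- B to move --
(1,3): no bracket -> illegal
(1,4): flips 2 -> legal
(1,5): flips 1 -> legal
(2,5): flips 1 -> legal
(3,5): flips 1 -> legal
(4,3): no bracket -> illegal
(4,5): flips 1 -> legal
B mobility = 5
-- W to move --
(0,1): flips 2 -> legal
(0,2): no bracket -> illegal
(0,3): no bracket -> illegal
(1,1): no bracket -> illegal
(1,3): no bracket -> illegal
(1,4): no bracket -> illegal
(2,1): flips 2 -> legal
(3,1): flips 2 -> legal
(3,5): no bracket -> illegal
(4,1): no bracket -> illegal
(4,2): flips 1 -> legal
(4,3): no bracket -> illegal
(4,5): no bracket -> illegal
(5,3): no bracket -> illegal
(5,4): flips 1 -> legal
W mobility = 5

Answer: B=5 W=5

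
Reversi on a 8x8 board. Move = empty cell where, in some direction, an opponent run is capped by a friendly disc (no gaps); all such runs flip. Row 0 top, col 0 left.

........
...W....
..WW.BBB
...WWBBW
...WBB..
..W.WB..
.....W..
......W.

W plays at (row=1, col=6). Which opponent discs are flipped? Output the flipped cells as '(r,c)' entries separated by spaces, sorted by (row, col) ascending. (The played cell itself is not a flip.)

Answer: (2,5)

Derivation:
Dir NW: first cell '.' (not opp) -> no flip
Dir N: first cell '.' (not opp) -> no flip
Dir NE: first cell '.' (not opp) -> no flip
Dir W: first cell '.' (not opp) -> no flip
Dir E: first cell '.' (not opp) -> no flip
Dir SW: opp run (2,5) capped by W -> flip
Dir S: opp run (2,6) (3,6), next='.' -> no flip
Dir SE: opp run (2,7), next=edge -> no flip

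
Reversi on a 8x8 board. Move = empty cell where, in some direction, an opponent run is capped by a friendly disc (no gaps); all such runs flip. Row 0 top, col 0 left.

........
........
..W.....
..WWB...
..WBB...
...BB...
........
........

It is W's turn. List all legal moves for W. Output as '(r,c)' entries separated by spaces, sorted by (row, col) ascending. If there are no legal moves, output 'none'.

Answer: (3,5) (4,5) (5,5) (6,3) (6,4) (6,5)

Derivation:
(2,3): no bracket -> illegal
(2,4): no bracket -> illegal
(2,5): no bracket -> illegal
(3,5): flips 1 -> legal
(4,5): flips 2 -> legal
(5,2): no bracket -> illegal
(5,5): flips 1 -> legal
(6,2): no bracket -> illegal
(6,3): flips 2 -> legal
(6,4): flips 1 -> legal
(6,5): flips 2 -> legal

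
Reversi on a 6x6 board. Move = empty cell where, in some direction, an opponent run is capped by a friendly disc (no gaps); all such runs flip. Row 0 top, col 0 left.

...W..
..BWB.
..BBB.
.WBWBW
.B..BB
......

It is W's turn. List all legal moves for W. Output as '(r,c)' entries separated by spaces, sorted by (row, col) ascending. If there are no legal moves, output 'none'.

(0,1): no bracket -> illegal
(0,2): no bracket -> illegal
(0,4): no bracket -> illegal
(0,5): no bracket -> illegal
(1,1): flips 2 -> legal
(1,5): flips 2 -> legal
(2,1): flips 1 -> legal
(2,5): flips 1 -> legal
(3,0): no bracket -> illegal
(4,0): no bracket -> illegal
(4,2): no bracket -> illegal
(4,3): no bracket -> illegal
(5,0): no bracket -> illegal
(5,1): flips 1 -> legal
(5,2): no bracket -> illegal
(5,3): flips 1 -> legal
(5,4): no bracket -> illegal
(5,5): flips 2 -> legal

Answer: (1,1) (1,5) (2,1) (2,5) (5,1) (5,3) (5,5)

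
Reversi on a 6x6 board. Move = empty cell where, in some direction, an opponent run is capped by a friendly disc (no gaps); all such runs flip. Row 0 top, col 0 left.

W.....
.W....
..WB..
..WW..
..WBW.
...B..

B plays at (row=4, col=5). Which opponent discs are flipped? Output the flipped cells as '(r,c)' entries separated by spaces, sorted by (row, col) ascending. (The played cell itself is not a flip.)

Dir NW: first cell '.' (not opp) -> no flip
Dir N: first cell '.' (not opp) -> no flip
Dir NE: edge -> no flip
Dir W: opp run (4,4) capped by B -> flip
Dir E: edge -> no flip
Dir SW: first cell '.' (not opp) -> no flip
Dir S: first cell '.' (not opp) -> no flip
Dir SE: edge -> no flip

Answer: (4,4)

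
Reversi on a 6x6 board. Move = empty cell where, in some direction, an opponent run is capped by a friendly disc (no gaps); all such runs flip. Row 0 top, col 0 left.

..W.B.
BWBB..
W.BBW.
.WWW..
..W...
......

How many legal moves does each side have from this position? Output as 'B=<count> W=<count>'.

-- B to move --
(0,0): flips 1 -> legal
(0,1): no bracket -> illegal
(0,3): no bracket -> illegal
(1,4): no bracket -> illegal
(1,5): no bracket -> illegal
(2,1): no bracket -> illegal
(2,5): flips 1 -> legal
(3,0): flips 1 -> legal
(3,4): no bracket -> illegal
(3,5): flips 1 -> legal
(4,0): flips 1 -> legal
(4,1): flips 1 -> legal
(4,3): flips 1 -> legal
(4,4): flips 1 -> legal
(5,1): no bracket -> illegal
(5,2): flips 2 -> legal
(5,3): no bracket -> illegal
B mobility = 9
-- W to move --
(0,0): flips 1 -> legal
(0,1): no bracket -> illegal
(0,3): flips 2 -> legal
(0,5): no bracket -> illegal
(1,4): flips 3 -> legal
(1,5): no bracket -> illegal
(2,1): flips 2 -> legal
(3,4): no bracket -> illegal
W mobility = 4

Answer: B=9 W=4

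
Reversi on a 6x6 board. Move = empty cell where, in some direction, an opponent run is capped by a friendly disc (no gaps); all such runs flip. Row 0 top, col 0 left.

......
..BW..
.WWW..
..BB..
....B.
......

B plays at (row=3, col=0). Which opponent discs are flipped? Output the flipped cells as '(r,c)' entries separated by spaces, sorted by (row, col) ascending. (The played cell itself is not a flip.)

Dir NW: edge -> no flip
Dir N: first cell '.' (not opp) -> no flip
Dir NE: opp run (2,1) capped by B -> flip
Dir W: edge -> no flip
Dir E: first cell '.' (not opp) -> no flip
Dir SW: edge -> no flip
Dir S: first cell '.' (not opp) -> no flip
Dir SE: first cell '.' (not opp) -> no flip

Answer: (2,1)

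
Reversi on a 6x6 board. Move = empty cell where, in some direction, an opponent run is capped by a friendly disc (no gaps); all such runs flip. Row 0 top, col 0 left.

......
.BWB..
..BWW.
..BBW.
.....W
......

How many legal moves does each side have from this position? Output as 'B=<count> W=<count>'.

Answer: B=5 W=9

Derivation:
-- B to move --
(0,1): no bracket -> illegal
(0,2): flips 1 -> legal
(0,3): no bracket -> illegal
(1,4): flips 1 -> legal
(1,5): flips 1 -> legal
(2,1): no bracket -> illegal
(2,5): flips 2 -> legal
(3,5): flips 2 -> legal
(4,3): no bracket -> illegal
(4,4): no bracket -> illegal
(5,4): no bracket -> illegal
(5,5): no bracket -> illegal
B mobility = 5
-- W to move --
(0,0): no bracket -> illegal
(0,1): no bracket -> illegal
(0,2): flips 1 -> legal
(0,3): flips 1 -> legal
(0,4): no bracket -> illegal
(1,0): flips 1 -> legal
(1,4): flips 1 -> legal
(2,0): no bracket -> illegal
(2,1): flips 1 -> legal
(3,1): flips 2 -> legal
(4,1): flips 1 -> legal
(4,2): flips 3 -> legal
(4,3): flips 1 -> legal
(4,4): no bracket -> illegal
W mobility = 9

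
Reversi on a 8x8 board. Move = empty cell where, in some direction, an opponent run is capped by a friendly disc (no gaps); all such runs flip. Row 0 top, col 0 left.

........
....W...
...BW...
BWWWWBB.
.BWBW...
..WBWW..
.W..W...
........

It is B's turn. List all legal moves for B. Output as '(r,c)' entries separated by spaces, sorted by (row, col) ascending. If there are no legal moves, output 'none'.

(0,3): no bracket -> illegal
(0,4): no bracket -> illegal
(0,5): flips 1 -> legal
(1,3): flips 1 -> legal
(1,5): no bracket -> illegal
(2,0): flips 2 -> legal
(2,1): flips 2 -> legal
(2,2): no bracket -> illegal
(2,5): flips 2 -> legal
(4,0): no bracket -> illegal
(4,5): flips 2 -> legal
(4,6): no bracket -> illegal
(5,0): no bracket -> illegal
(5,1): flips 1 -> legal
(5,6): flips 2 -> legal
(6,0): no bracket -> illegal
(6,2): no bracket -> illegal
(6,3): flips 1 -> legal
(6,5): flips 1 -> legal
(6,6): no bracket -> illegal
(7,0): flips 2 -> legal
(7,1): no bracket -> illegal
(7,2): no bracket -> illegal
(7,3): no bracket -> illegal
(7,4): no bracket -> illegal
(7,5): flips 1 -> legal

Answer: (0,5) (1,3) (2,0) (2,1) (2,5) (4,5) (5,1) (5,6) (6,3) (6,5) (7,0) (7,5)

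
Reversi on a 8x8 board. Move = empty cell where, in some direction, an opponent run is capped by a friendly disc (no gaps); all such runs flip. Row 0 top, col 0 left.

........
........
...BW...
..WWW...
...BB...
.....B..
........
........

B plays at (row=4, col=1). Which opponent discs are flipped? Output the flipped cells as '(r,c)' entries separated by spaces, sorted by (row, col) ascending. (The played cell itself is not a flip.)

Dir NW: first cell '.' (not opp) -> no flip
Dir N: first cell '.' (not opp) -> no flip
Dir NE: opp run (3,2) capped by B -> flip
Dir W: first cell '.' (not opp) -> no flip
Dir E: first cell '.' (not opp) -> no flip
Dir SW: first cell '.' (not opp) -> no flip
Dir S: first cell '.' (not opp) -> no flip
Dir SE: first cell '.' (not opp) -> no flip

Answer: (3,2)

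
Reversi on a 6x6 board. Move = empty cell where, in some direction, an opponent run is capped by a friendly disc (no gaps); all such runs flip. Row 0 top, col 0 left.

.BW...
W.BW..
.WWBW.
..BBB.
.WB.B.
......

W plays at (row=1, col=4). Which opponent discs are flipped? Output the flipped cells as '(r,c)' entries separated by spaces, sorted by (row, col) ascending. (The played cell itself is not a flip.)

Dir NW: first cell '.' (not opp) -> no flip
Dir N: first cell '.' (not opp) -> no flip
Dir NE: first cell '.' (not opp) -> no flip
Dir W: first cell 'W' (not opp) -> no flip
Dir E: first cell '.' (not opp) -> no flip
Dir SW: opp run (2,3) (3,2) capped by W -> flip
Dir S: first cell 'W' (not opp) -> no flip
Dir SE: first cell '.' (not opp) -> no flip

Answer: (2,3) (3,2)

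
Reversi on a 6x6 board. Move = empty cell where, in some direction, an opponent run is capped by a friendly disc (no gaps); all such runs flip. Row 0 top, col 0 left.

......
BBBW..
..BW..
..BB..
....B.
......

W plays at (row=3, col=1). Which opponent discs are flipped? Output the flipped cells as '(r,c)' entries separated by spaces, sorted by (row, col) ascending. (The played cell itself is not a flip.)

Dir NW: first cell '.' (not opp) -> no flip
Dir N: first cell '.' (not opp) -> no flip
Dir NE: opp run (2,2) capped by W -> flip
Dir W: first cell '.' (not opp) -> no flip
Dir E: opp run (3,2) (3,3), next='.' -> no flip
Dir SW: first cell '.' (not opp) -> no flip
Dir S: first cell '.' (not opp) -> no flip
Dir SE: first cell '.' (not opp) -> no flip

Answer: (2,2)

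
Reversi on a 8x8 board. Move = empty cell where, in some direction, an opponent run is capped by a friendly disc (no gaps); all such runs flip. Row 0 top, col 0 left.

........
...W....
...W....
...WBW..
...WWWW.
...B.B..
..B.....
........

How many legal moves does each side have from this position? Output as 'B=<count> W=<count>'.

Answer: B=11 W=7

Derivation:
-- B to move --
(0,2): no bracket -> illegal
(0,3): flips 4 -> legal
(0,4): no bracket -> illegal
(1,2): flips 1 -> legal
(1,4): no bracket -> illegal
(2,2): flips 2 -> legal
(2,4): no bracket -> illegal
(2,5): flips 2 -> legal
(2,6): flips 2 -> legal
(3,2): flips 1 -> legal
(3,6): flips 1 -> legal
(3,7): flips 1 -> legal
(4,2): no bracket -> illegal
(4,7): no bracket -> illegal
(5,2): flips 1 -> legal
(5,4): flips 1 -> legal
(5,6): flips 1 -> legal
(5,7): no bracket -> illegal
B mobility = 11
-- W to move --
(2,4): flips 1 -> legal
(2,5): flips 1 -> legal
(4,2): no bracket -> illegal
(5,1): no bracket -> illegal
(5,2): no bracket -> illegal
(5,4): no bracket -> illegal
(5,6): no bracket -> illegal
(6,1): no bracket -> illegal
(6,3): flips 1 -> legal
(6,4): flips 1 -> legal
(6,5): flips 1 -> legal
(6,6): flips 1 -> legal
(7,1): flips 2 -> legal
(7,2): no bracket -> illegal
(7,3): no bracket -> illegal
W mobility = 7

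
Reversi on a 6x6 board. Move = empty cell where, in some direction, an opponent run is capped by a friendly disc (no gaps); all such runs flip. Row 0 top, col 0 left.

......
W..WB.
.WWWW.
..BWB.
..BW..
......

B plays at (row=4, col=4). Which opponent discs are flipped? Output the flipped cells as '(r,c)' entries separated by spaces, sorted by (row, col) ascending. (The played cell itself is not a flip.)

Answer: (4,3)

Derivation:
Dir NW: opp run (3,3) (2,2), next='.' -> no flip
Dir N: first cell 'B' (not opp) -> no flip
Dir NE: first cell '.' (not opp) -> no flip
Dir W: opp run (4,3) capped by B -> flip
Dir E: first cell '.' (not opp) -> no flip
Dir SW: first cell '.' (not opp) -> no flip
Dir S: first cell '.' (not opp) -> no flip
Dir SE: first cell '.' (not opp) -> no flip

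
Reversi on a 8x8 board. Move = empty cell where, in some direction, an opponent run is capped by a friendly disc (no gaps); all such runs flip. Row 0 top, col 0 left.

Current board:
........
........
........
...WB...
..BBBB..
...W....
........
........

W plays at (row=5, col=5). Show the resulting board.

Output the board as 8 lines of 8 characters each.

Place W at (5,5); scan 8 dirs for brackets.
Dir NW: opp run (4,4) capped by W -> flip
Dir N: opp run (4,5), next='.' -> no flip
Dir NE: first cell '.' (not opp) -> no flip
Dir W: first cell '.' (not opp) -> no flip
Dir E: first cell '.' (not opp) -> no flip
Dir SW: first cell '.' (not opp) -> no flip
Dir S: first cell '.' (not opp) -> no flip
Dir SE: first cell '.' (not opp) -> no flip
All flips: (4,4)

Answer: ........
........
........
...WB...
..BBWB..
...W.W..
........
........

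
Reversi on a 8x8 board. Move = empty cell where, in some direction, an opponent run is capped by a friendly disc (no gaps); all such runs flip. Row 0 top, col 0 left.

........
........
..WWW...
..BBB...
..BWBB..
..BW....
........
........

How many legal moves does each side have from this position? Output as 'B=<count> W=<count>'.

-- B to move --
(1,1): flips 1 -> legal
(1,2): flips 2 -> legal
(1,3): flips 1 -> legal
(1,4): flips 2 -> legal
(1,5): flips 1 -> legal
(2,1): no bracket -> illegal
(2,5): no bracket -> illegal
(3,1): no bracket -> illegal
(3,5): no bracket -> illegal
(5,4): flips 2 -> legal
(6,2): flips 1 -> legal
(6,3): flips 2 -> legal
(6,4): flips 1 -> legal
B mobility = 9
-- W to move --
(2,1): flips 1 -> legal
(2,5): flips 1 -> legal
(3,1): flips 1 -> legal
(3,5): flips 1 -> legal
(3,6): no bracket -> illegal
(4,1): flips 2 -> legal
(4,6): flips 2 -> legal
(5,1): flips 3 -> legal
(5,4): flips 2 -> legal
(5,5): flips 2 -> legal
(5,6): flips 2 -> legal
(6,1): flips 1 -> legal
(6,2): flips 3 -> legal
(6,3): no bracket -> illegal
W mobility = 12

Answer: B=9 W=12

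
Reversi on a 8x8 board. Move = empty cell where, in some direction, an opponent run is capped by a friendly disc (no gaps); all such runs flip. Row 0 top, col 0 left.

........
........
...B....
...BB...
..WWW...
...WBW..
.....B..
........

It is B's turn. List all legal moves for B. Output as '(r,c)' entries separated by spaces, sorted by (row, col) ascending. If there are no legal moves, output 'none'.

(3,1): no bracket -> illegal
(3,2): flips 1 -> legal
(3,5): no bracket -> illegal
(4,1): no bracket -> illegal
(4,5): flips 1 -> legal
(4,6): no bracket -> illegal
(5,1): flips 1 -> legal
(5,2): flips 2 -> legal
(5,6): flips 1 -> legal
(6,2): no bracket -> illegal
(6,3): flips 2 -> legal
(6,4): no bracket -> illegal
(6,6): flips 2 -> legal

Answer: (3,2) (4,5) (5,1) (5,2) (5,6) (6,3) (6,6)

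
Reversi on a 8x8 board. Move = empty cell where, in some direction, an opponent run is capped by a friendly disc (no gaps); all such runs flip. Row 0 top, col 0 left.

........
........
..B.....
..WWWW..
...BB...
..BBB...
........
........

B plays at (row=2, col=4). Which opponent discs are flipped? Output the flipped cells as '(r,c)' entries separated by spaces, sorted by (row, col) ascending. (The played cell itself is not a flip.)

Answer: (3,4)

Derivation:
Dir NW: first cell '.' (not opp) -> no flip
Dir N: first cell '.' (not opp) -> no flip
Dir NE: first cell '.' (not opp) -> no flip
Dir W: first cell '.' (not opp) -> no flip
Dir E: first cell '.' (not opp) -> no flip
Dir SW: opp run (3,3), next='.' -> no flip
Dir S: opp run (3,4) capped by B -> flip
Dir SE: opp run (3,5), next='.' -> no flip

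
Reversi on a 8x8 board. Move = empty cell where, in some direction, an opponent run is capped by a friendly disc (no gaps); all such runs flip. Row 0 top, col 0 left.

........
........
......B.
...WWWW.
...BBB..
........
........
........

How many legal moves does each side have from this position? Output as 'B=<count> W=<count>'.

Answer: B=6 W=7

Derivation:
-- B to move --
(2,2): flips 1 -> legal
(2,3): flips 2 -> legal
(2,4): flips 1 -> legal
(2,5): flips 2 -> legal
(2,7): flips 1 -> legal
(3,2): no bracket -> illegal
(3,7): no bracket -> illegal
(4,2): no bracket -> illegal
(4,6): flips 1 -> legal
(4,7): no bracket -> illegal
B mobility = 6
-- W to move --
(1,5): no bracket -> illegal
(1,6): flips 1 -> legal
(1,7): flips 1 -> legal
(2,5): no bracket -> illegal
(2,7): no bracket -> illegal
(3,2): no bracket -> illegal
(3,7): no bracket -> illegal
(4,2): no bracket -> illegal
(4,6): no bracket -> illegal
(5,2): flips 1 -> legal
(5,3): flips 2 -> legal
(5,4): flips 2 -> legal
(5,5): flips 2 -> legal
(5,6): flips 1 -> legal
W mobility = 7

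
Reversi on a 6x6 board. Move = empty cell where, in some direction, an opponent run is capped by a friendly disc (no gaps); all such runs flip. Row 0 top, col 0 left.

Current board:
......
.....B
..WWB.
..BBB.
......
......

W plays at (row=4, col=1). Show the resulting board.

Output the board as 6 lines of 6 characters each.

Place W at (4,1); scan 8 dirs for brackets.
Dir NW: first cell '.' (not opp) -> no flip
Dir N: first cell '.' (not opp) -> no flip
Dir NE: opp run (3,2) capped by W -> flip
Dir W: first cell '.' (not opp) -> no flip
Dir E: first cell '.' (not opp) -> no flip
Dir SW: first cell '.' (not opp) -> no flip
Dir S: first cell '.' (not opp) -> no flip
Dir SE: first cell '.' (not opp) -> no flip
All flips: (3,2)

Answer: ......
.....B
..WWB.
..WBB.
.W....
......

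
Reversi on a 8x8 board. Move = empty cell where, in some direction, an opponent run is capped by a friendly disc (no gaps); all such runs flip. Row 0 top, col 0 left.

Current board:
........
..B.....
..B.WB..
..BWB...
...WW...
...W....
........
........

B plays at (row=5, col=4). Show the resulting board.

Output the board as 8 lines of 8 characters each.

Answer: ........
..B.....
..B.WB..
..BWB...
...BB...
...WB...
........
........

Derivation:
Place B at (5,4); scan 8 dirs for brackets.
Dir NW: opp run (4,3) capped by B -> flip
Dir N: opp run (4,4) capped by B -> flip
Dir NE: first cell '.' (not opp) -> no flip
Dir W: opp run (5,3), next='.' -> no flip
Dir E: first cell '.' (not opp) -> no flip
Dir SW: first cell '.' (not opp) -> no flip
Dir S: first cell '.' (not opp) -> no flip
Dir SE: first cell '.' (not opp) -> no flip
All flips: (4,3) (4,4)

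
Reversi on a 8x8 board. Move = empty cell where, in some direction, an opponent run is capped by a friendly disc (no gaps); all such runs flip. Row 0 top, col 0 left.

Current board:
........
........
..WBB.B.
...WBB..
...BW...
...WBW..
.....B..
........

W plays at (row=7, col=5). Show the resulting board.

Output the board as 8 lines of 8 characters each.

Answer: ........
........
..WBB.B.
...WBB..
...BW...
...WBW..
.....W..
.....W..

Derivation:
Place W at (7,5); scan 8 dirs for brackets.
Dir NW: first cell '.' (not opp) -> no flip
Dir N: opp run (6,5) capped by W -> flip
Dir NE: first cell '.' (not opp) -> no flip
Dir W: first cell '.' (not opp) -> no flip
Dir E: first cell '.' (not opp) -> no flip
Dir SW: edge -> no flip
Dir S: edge -> no flip
Dir SE: edge -> no flip
All flips: (6,5)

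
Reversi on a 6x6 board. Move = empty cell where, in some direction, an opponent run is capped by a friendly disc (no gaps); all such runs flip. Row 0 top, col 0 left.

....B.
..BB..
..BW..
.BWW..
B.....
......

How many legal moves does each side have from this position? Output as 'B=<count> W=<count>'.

Answer: B=5 W=6

Derivation:
-- B to move --
(1,4): no bracket -> illegal
(2,1): no bracket -> illegal
(2,4): flips 1 -> legal
(3,4): flips 3 -> legal
(4,1): no bracket -> illegal
(4,2): flips 1 -> legal
(4,3): flips 2 -> legal
(4,4): flips 1 -> legal
B mobility = 5
-- W to move --
(0,1): flips 1 -> legal
(0,2): flips 2 -> legal
(0,3): flips 1 -> legal
(0,5): no bracket -> illegal
(1,1): flips 1 -> legal
(1,4): no bracket -> illegal
(1,5): no bracket -> illegal
(2,0): no bracket -> illegal
(2,1): flips 1 -> legal
(2,4): no bracket -> illegal
(3,0): flips 1 -> legal
(4,1): no bracket -> illegal
(4,2): no bracket -> illegal
(5,0): no bracket -> illegal
(5,1): no bracket -> illegal
W mobility = 6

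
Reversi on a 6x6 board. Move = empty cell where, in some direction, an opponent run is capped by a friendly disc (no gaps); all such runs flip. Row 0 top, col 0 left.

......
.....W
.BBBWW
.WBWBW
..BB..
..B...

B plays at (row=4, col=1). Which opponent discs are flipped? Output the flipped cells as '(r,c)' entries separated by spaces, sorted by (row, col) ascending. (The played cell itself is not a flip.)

Answer: (3,1)

Derivation:
Dir NW: first cell '.' (not opp) -> no flip
Dir N: opp run (3,1) capped by B -> flip
Dir NE: first cell 'B' (not opp) -> no flip
Dir W: first cell '.' (not opp) -> no flip
Dir E: first cell 'B' (not opp) -> no flip
Dir SW: first cell '.' (not opp) -> no flip
Dir S: first cell '.' (not opp) -> no flip
Dir SE: first cell 'B' (not opp) -> no flip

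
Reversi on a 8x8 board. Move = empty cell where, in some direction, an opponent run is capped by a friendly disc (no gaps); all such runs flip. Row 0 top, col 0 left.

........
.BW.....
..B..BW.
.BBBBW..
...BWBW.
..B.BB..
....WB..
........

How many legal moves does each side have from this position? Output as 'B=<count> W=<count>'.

Answer: B=9 W=8

Derivation:
-- B to move --
(0,1): no bracket -> illegal
(0,2): flips 1 -> legal
(0,3): no bracket -> illegal
(1,3): flips 1 -> legal
(1,5): no bracket -> illegal
(1,6): no bracket -> illegal
(1,7): no bracket -> illegal
(2,1): no bracket -> illegal
(2,3): no bracket -> illegal
(2,4): no bracket -> illegal
(2,7): flips 1 -> legal
(3,6): flips 1 -> legal
(3,7): flips 1 -> legal
(4,7): flips 1 -> legal
(5,3): no bracket -> illegal
(5,6): no bracket -> illegal
(5,7): no bracket -> illegal
(6,3): flips 1 -> legal
(7,3): flips 1 -> legal
(7,4): flips 1 -> legal
(7,5): no bracket -> illegal
B mobility = 9
-- W to move --
(0,0): flips 3 -> legal
(0,1): no bracket -> illegal
(0,2): no bracket -> illegal
(1,0): flips 1 -> legal
(1,3): no bracket -> illegal
(1,4): no bracket -> illegal
(1,5): flips 1 -> legal
(1,6): no bracket -> illegal
(2,0): no bracket -> illegal
(2,1): no bracket -> illegal
(2,3): no bracket -> illegal
(2,4): flips 2 -> legal
(3,0): flips 4 -> legal
(3,6): no bracket -> illegal
(4,0): no bracket -> illegal
(4,1): no bracket -> illegal
(4,2): flips 3 -> legal
(5,1): no bracket -> illegal
(5,3): no bracket -> illegal
(5,6): no bracket -> illegal
(6,1): no bracket -> illegal
(6,2): no bracket -> illegal
(6,3): no bracket -> illegal
(6,6): flips 2 -> legal
(7,4): no bracket -> illegal
(7,5): flips 3 -> legal
(7,6): no bracket -> illegal
W mobility = 8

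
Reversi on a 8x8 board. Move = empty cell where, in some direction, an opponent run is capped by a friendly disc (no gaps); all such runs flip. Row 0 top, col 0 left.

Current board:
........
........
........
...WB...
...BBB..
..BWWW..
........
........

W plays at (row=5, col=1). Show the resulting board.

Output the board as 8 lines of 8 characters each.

Place W at (5,1); scan 8 dirs for brackets.
Dir NW: first cell '.' (not opp) -> no flip
Dir N: first cell '.' (not opp) -> no flip
Dir NE: first cell '.' (not opp) -> no flip
Dir W: first cell '.' (not opp) -> no flip
Dir E: opp run (5,2) capped by W -> flip
Dir SW: first cell '.' (not opp) -> no flip
Dir S: first cell '.' (not opp) -> no flip
Dir SE: first cell '.' (not opp) -> no flip
All flips: (5,2)

Answer: ........
........
........
...WB...
...BBB..
.WWWWW..
........
........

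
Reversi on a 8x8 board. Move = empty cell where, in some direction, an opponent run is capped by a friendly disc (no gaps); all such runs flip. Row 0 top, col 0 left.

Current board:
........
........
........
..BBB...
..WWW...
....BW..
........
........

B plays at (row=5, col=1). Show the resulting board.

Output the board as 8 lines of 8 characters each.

Place B at (5,1); scan 8 dirs for brackets.
Dir NW: first cell '.' (not opp) -> no flip
Dir N: first cell '.' (not opp) -> no flip
Dir NE: opp run (4,2) capped by B -> flip
Dir W: first cell '.' (not opp) -> no flip
Dir E: first cell '.' (not opp) -> no flip
Dir SW: first cell '.' (not opp) -> no flip
Dir S: first cell '.' (not opp) -> no flip
Dir SE: first cell '.' (not opp) -> no flip
All flips: (4,2)

Answer: ........
........
........
..BBB...
..BWW...
.B..BW..
........
........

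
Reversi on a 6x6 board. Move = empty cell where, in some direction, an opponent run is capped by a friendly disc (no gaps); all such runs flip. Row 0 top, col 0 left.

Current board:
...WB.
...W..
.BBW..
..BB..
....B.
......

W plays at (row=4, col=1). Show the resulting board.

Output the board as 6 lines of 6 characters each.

Place W at (4,1); scan 8 dirs for brackets.
Dir NW: first cell '.' (not opp) -> no flip
Dir N: first cell '.' (not opp) -> no flip
Dir NE: opp run (3,2) capped by W -> flip
Dir W: first cell '.' (not opp) -> no flip
Dir E: first cell '.' (not opp) -> no flip
Dir SW: first cell '.' (not opp) -> no flip
Dir S: first cell '.' (not opp) -> no flip
Dir SE: first cell '.' (not opp) -> no flip
All flips: (3,2)

Answer: ...WB.
...W..
.BBW..
..WB..
.W..B.
......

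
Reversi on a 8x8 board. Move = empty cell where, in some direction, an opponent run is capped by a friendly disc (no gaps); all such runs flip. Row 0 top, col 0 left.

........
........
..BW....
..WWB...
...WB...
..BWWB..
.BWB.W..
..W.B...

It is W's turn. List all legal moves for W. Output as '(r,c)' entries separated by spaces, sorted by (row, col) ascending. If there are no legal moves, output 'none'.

Answer: (1,1) (1,2) (2,1) (2,4) (2,5) (3,5) (4,2) (4,5) (5,0) (5,1) (5,6) (6,0) (6,4) (6,6) (7,0) (7,3)

Derivation:
(1,1): flips 1 -> legal
(1,2): flips 1 -> legal
(1,3): no bracket -> illegal
(2,1): flips 1 -> legal
(2,4): flips 2 -> legal
(2,5): flips 1 -> legal
(3,1): no bracket -> illegal
(3,5): flips 2 -> legal
(4,1): no bracket -> illegal
(4,2): flips 1 -> legal
(4,5): flips 3 -> legal
(4,6): no bracket -> illegal
(5,0): flips 1 -> legal
(5,1): flips 1 -> legal
(5,6): flips 1 -> legal
(6,0): flips 1 -> legal
(6,4): flips 1 -> legal
(6,6): flips 2 -> legal
(7,0): flips 2 -> legal
(7,1): no bracket -> illegal
(7,3): flips 1 -> legal
(7,5): no bracket -> illegal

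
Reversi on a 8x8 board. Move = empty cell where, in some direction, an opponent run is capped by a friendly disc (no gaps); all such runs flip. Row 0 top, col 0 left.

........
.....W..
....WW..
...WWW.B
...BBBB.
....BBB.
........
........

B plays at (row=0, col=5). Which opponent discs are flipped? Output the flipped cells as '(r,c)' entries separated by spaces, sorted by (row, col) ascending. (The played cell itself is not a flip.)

Answer: (1,5) (2,5) (3,5)

Derivation:
Dir NW: edge -> no flip
Dir N: edge -> no flip
Dir NE: edge -> no flip
Dir W: first cell '.' (not opp) -> no flip
Dir E: first cell '.' (not opp) -> no flip
Dir SW: first cell '.' (not opp) -> no flip
Dir S: opp run (1,5) (2,5) (3,5) capped by B -> flip
Dir SE: first cell '.' (not opp) -> no flip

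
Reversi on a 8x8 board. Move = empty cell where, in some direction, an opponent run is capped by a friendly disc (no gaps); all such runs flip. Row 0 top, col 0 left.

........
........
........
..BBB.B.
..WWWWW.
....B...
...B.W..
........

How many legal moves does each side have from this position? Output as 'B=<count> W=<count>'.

-- B to move --
(3,1): no bracket -> illegal
(3,5): no bracket -> illegal
(3,7): no bracket -> illegal
(4,1): no bracket -> illegal
(4,7): no bracket -> illegal
(5,1): flips 1 -> legal
(5,2): flips 2 -> legal
(5,3): flips 1 -> legal
(5,5): flips 1 -> legal
(5,6): flips 2 -> legal
(5,7): no bracket -> illegal
(6,4): no bracket -> illegal
(6,6): no bracket -> illegal
(7,4): no bracket -> illegal
(7,5): no bracket -> illegal
(7,6): flips 1 -> legal
B mobility = 6
-- W to move --
(2,1): flips 1 -> legal
(2,2): flips 2 -> legal
(2,3): flips 2 -> legal
(2,4): flips 2 -> legal
(2,5): flips 1 -> legal
(2,6): flips 1 -> legal
(2,7): flips 1 -> legal
(3,1): no bracket -> illegal
(3,5): no bracket -> illegal
(3,7): no bracket -> illegal
(4,1): no bracket -> illegal
(4,7): no bracket -> illegal
(5,2): no bracket -> illegal
(5,3): no bracket -> illegal
(5,5): no bracket -> illegal
(6,2): no bracket -> illegal
(6,4): flips 1 -> legal
(7,2): flips 2 -> legal
(7,3): no bracket -> illegal
(7,4): no bracket -> illegal
W mobility = 9

Answer: B=6 W=9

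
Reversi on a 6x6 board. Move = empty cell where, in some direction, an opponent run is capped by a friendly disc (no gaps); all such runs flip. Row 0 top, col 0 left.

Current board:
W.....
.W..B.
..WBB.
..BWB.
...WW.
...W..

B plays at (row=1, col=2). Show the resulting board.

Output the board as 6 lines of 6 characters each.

Place B at (1,2); scan 8 dirs for brackets.
Dir NW: first cell '.' (not opp) -> no flip
Dir N: first cell '.' (not opp) -> no flip
Dir NE: first cell '.' (not opp) -> no flip
Dir W: opp run (1,1), next='.' -> no flip
Dir E: first cell '.' (not opp) -> no flip
Dir SW: first cell '.' (not opp) -> no flip
Dir S: opp run (2,2) capped by B -> flip
Dir SE: first cell 'B' (not opp) -> no flip
All flips: (2,2)

Answer: W.....
.WB.B.
..BBB.
..BWB.
...WW.
...W..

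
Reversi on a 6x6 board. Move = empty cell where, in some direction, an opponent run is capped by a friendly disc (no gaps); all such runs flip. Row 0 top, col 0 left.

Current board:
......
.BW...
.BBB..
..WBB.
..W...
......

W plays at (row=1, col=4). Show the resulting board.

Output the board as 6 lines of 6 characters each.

Answer: ......
.BW.W.
.BBW..
..WBB.
..W...
......

Derivation:
Place W at (1,4); scan 8 dirs for brackets.
Dir NW: first cell '.' (not opp) -> no flip
Dir N: first cell '.' (not opp) -> no flip
Dir NE: first cell '.' (not opp) -> no flip
Dir W: first cell '.' (not opp) -> no flip
Dir E: first cell '.' (not opp) -> no flip
Dir SW: opp run (2,3) capped by W -> flip
Dir S: first cell '.' (not opp) -> no flip
Dir SE: first cell '.' (not opp) -> no flip
All flips: (2,3)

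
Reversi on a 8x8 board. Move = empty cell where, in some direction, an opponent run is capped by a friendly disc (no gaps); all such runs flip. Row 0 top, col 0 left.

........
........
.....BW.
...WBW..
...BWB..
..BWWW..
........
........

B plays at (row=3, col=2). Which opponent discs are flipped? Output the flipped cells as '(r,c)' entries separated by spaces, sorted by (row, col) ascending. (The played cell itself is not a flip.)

Dir NW: first cell '.' (not opp) -> no flip
Dir N: first cell '.' (not opp) -> no flip
Dir NE: first cell '.' (not opp) -> no flip
Dir W: first cell '.' (not opp) -> no flip
Dir E: opp run (3,3) capped by B -> flip
Dir SW: first cell '.' (not opp) -> no flip
Dir S: first cell '.' (not opp) -> no flip
Dir SE: first cell 'B' (not opp) -> no flip

Answer: (3,3)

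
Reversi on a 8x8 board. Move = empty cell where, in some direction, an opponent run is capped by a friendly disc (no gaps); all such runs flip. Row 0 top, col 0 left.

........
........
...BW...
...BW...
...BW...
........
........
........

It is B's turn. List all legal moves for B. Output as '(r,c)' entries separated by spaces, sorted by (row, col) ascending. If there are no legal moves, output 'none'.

(1,3): no bracket -> illegal
(1,4): no bracket -> illegal
(1,5): flips 1 -> legal
(2,5): flips 2 -> legal
(3,5): flips 1 -> legal
(4,5): flips 2 -> legal
(5,3): no bracket -> illegal
(5,4): no bracket -> illegal
(5,5): flips 1 -> legal

Answer: (1,5) (2,5) (3,5) (4,5) (5,5)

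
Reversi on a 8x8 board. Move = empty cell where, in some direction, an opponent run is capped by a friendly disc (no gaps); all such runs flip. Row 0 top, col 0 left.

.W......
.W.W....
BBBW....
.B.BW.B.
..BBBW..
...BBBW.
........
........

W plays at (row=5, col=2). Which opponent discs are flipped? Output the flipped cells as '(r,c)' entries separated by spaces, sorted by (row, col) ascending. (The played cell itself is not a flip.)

Dir NW: first cell '.' (not opp) -> no flip
Dir N: opp run (4,2), next='.' -> no flip
Dir NE: opp run (4,3) capped by W -> flip
Dir W: first cell '.' (not opp) -> no flip
Dir E: opp run (5,3) (5,4) (5,5) capped by W -> flip
Dir SW: first cell '.' (not opp) -> no flip
Dir S: first cell '.' (not opp) -> no flip
Dir SE: first cell '.' (not opp) -> no flip

Answer: (4,3) (5,3) (5,4) (5,5)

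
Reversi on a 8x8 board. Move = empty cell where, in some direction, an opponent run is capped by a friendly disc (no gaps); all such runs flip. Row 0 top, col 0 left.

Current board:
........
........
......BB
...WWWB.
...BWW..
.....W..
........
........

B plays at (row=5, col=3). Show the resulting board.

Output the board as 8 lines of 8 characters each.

Answer: ........
........
......BB
...WWBB.
...BBW..
...B.W..
........
........

Derivation:
Place B at (5,3); scan 8 dirs for brackets.
Dir NW: first cell '.' (not opp) -> no flip
Dir N: first cell 'B' (not opp) -> no flip
Dir NE: opp run (4,4) (3,5) capped by B -> flip
Dir W: first cell '.' (not opp) -> no flip
Dir E: first cell '.' (not opp) -> no flip
Dir SW: first cell '.' (not opp) -> no flip
Dir S: first cell '.' (not opp) -> no flip
Dir SE: first cell '.' (not opp) -> no flip
All flips: (3,5) (4,4)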